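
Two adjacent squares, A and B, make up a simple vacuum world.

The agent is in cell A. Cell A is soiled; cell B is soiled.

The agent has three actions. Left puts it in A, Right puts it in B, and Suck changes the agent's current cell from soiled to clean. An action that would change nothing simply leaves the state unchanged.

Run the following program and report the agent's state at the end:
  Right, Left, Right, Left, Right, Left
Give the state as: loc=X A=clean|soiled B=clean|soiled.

Right (#1): loc=B A=soiled B=soiled
Left (#2): loc=A A=soiled B=soiled
Right (#3): loc=B A=soiled B=soiled
Left (#4): loc=A A=soiled B=soiled
Right (#5): loc=B A=soiled B=soiled
Left (#6): loc=A A=soiled B=soiled

loc=A A=soiled B=soiled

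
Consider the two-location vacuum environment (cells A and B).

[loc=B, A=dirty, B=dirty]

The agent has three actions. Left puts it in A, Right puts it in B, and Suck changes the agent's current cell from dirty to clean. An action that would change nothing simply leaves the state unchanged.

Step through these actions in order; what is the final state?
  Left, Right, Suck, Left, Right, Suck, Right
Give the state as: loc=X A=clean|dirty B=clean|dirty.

step 1/7 (Left): loc=A A=dirty B=dirty
step 2/7 (Right): loc=B A=dirty B=dirty
step 3/7 (Suck): loc=B A=dirty B=clean
step 4/7 (Left): loc=A A=dirty B=clean
step 5/7 (Right): loc=B A=dirty B=clean
step 6/7 (Suck): loc=B A=dirty B=clean
step 7/7 (Right): loc=B A=dirty B=clean

loc=B A=dirty B=clean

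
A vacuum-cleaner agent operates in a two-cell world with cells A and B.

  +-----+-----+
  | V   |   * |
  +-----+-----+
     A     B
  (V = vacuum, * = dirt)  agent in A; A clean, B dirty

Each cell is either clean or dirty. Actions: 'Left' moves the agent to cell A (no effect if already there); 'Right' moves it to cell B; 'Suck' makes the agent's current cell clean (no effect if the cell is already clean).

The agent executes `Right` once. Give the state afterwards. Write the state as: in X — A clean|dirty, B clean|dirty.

in B — A clean, B dirty

start: in A — A clean, B dirty
step 1/1 (Right): in B — A clean, B dirty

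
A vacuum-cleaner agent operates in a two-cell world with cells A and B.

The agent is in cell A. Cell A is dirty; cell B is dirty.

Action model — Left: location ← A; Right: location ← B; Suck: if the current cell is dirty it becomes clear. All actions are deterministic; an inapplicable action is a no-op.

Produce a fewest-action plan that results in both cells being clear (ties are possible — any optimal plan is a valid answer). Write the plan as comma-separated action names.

1. Suck → <A|clear|dirty>
2. Right → <B|clear|dirty>
3. Suck → <B|clear|clear>
min 3: Suck A + move + Suck B

Suck, Right, Suck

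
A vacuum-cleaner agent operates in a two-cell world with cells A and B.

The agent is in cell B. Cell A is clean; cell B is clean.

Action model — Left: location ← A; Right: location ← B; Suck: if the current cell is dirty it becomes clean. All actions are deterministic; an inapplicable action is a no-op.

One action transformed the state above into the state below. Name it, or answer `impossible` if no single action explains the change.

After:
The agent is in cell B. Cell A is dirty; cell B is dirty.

try  Left: in A — A clean, B clean
try Right: in B — A clean, B clean
try  Suck: in B — A clean, B clean
no single action produces the after-state

impossible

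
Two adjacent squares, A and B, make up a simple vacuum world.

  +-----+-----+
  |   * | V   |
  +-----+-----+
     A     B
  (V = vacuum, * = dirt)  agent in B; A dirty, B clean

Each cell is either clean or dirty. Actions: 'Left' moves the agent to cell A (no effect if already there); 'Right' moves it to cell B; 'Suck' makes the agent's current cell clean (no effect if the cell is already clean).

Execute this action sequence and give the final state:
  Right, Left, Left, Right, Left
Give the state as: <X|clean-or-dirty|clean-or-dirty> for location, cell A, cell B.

<A|dirty|clean>

1) do Right; now <B|dirty|clean>
2) do Left; now <A|dirty|clean>
3) do Left; now <A|dirty|clean>
4) do Right; now <B|dirty|clean>
5) do Left; now <A|dirty|clean>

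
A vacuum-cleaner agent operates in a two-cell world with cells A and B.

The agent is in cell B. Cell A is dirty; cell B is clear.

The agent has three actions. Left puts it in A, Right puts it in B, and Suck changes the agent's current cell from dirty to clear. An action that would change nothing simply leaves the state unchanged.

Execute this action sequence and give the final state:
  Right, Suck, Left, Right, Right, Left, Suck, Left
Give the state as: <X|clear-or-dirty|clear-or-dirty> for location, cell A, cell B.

t=1 Right ⇒ <B|dirty|clear>
t=2 Suck ⇒ <B|dirty|clear>
t=3 Left ⇒ <A|dirty|clear>
t=4 Right ⇒ <B|dirty|clear>
t=5 Right ⇒ <B|dirty|clear>
t=6 Left ⇒ <A|dirty|clear>
t=7 Suck ⇒ <A|clear|clear>
t=8 Left ⇒ <A|clear|clear>

<A|clear|clear>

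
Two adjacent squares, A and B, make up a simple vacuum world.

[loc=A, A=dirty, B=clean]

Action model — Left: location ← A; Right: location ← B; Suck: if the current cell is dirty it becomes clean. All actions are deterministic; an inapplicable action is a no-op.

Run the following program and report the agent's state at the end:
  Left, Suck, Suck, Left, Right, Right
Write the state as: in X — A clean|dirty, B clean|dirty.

in B — A clean, B clean

step 1/6 (Left): in A — A dirty, B clean
step 2/6 (Suck): in A — A clean, B clean
step 3/6 (Suck): in A — A clean, B clean
step 4/6 (Left): in A — A clean, B clean
step 5/6 (Right): in B — A clean, B clean
step 6/6 (Right): in B — A clean, B clean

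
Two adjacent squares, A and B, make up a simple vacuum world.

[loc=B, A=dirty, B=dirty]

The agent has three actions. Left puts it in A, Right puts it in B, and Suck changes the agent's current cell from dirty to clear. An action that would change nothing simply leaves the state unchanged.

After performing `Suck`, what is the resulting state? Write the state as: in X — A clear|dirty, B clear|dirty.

start: in B — A dirty, B dirty
step 1/1 (Suck): in B — A dirty, B clear

in B — A dirty, B clear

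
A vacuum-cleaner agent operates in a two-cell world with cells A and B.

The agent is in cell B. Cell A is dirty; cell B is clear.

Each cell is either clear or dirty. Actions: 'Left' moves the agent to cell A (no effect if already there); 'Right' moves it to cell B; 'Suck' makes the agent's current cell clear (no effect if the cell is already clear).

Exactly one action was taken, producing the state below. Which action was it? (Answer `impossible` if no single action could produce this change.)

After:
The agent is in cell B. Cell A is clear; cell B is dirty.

impossible

try  Left: (A; A:dirty, B:clear)
try Right: (B; A:dirty, B:clear)
try  Suck: (B; A:dirty, B:clear)
no single action produces the after-state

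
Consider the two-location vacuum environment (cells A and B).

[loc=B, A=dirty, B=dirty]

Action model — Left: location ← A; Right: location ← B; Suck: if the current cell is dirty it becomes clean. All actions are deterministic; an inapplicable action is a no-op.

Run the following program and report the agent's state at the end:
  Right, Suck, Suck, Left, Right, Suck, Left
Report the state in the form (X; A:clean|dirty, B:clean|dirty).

1. Right → (B; A:dirty, B:dirty)
2. Suck → (B; A:dirty, B:clean)
3. Suck → (B; A:dirty, B:clean)
4. Left → (A; A:dirty, B:clean)
5. Right → (B; A:dirty, B:clean)
6. Suck → (B; A:dirty, B:clean)
7. Left → (A; A:dirty, B:clean)

(A; A:dirty, B:clean)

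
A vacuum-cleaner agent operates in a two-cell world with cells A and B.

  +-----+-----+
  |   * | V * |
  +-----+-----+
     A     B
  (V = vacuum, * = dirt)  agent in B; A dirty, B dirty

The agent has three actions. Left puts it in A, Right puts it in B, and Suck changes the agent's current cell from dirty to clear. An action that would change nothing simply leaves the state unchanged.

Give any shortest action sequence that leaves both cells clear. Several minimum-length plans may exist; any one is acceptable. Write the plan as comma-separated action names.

1. Suck → <B|dirty|clear>
2. Left → <A|dirty|clear>
3. Suck → <A|clear|clear>
min 3: Suck B + move + Suck A

Suck, Left, Suck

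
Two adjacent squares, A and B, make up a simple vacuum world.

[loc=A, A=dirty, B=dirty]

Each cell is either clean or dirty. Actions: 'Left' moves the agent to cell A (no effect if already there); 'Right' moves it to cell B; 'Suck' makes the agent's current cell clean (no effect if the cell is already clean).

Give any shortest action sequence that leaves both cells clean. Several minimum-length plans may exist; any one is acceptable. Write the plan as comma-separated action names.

Suck, Right, Suck

step 1/3 (Suck): (A; A:clean, B:dirty)
step 2/3 (Right): (B; A:clean, B:dirty)
step 3/3 (Suck): (B; A:clean, B:clean)
min 3: Suck A + move + Suck B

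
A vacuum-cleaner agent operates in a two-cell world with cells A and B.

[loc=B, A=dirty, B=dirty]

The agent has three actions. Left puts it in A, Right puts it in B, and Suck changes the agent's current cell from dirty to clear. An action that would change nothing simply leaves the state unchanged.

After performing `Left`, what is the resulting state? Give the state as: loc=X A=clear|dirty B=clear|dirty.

loc=A A=dirty B=dirty

start: loc=B A=dirty B=dirty
step 1/1 (Left): loc=A A=dirty B=dirty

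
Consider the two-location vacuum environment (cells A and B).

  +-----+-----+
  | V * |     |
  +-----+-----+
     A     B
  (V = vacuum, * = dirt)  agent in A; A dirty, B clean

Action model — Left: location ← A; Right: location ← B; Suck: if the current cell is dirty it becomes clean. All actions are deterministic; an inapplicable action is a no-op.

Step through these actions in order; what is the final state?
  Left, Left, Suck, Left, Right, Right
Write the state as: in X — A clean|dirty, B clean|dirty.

t=1 Left ⇒ in A — A dirty, B clean
t=2 Left ⇒ in A — A dirty, B clean
t=3 Suck ⇒ in A — A clean, B clean
t=4 Left ⇒ in A — A clean, B clean
t=5 Right ⇒ in B — A clean, B clean
t=6 Right ⇒ in B — A clean, B clean

in B — A clean, B clean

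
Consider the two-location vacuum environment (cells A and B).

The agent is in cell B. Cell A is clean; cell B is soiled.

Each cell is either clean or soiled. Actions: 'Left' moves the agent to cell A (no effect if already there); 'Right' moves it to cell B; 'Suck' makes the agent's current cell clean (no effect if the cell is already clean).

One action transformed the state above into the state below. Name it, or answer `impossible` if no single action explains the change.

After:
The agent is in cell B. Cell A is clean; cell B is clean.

try  Left: (A; A:clean, B:soiled)
try Right: (B; A:clean, B:soiled)
try  Suck: (B; A:clean, B:clean)  ← match

Suck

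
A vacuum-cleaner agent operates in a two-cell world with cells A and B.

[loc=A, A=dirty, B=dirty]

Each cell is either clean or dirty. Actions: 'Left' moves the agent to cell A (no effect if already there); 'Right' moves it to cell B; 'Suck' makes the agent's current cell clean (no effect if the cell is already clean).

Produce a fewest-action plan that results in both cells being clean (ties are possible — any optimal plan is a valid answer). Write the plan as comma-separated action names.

Suck, Right, Suck

Suck (#1): <A|clean|dirty>
Right (#2): <B|clean|dirty>
Suck (#3): <B|clean|clean>
min 3: Suck A + move + Suck B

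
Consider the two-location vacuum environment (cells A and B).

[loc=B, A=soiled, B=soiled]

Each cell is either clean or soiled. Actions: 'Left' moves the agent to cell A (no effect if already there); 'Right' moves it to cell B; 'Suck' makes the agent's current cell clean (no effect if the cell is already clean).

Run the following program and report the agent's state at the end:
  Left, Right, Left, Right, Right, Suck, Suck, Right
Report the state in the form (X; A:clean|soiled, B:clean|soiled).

[1] after Left: (A; A:soiled, B:soiled)
[2] after Right: (B; A:soiled, B:soiled)
[3] after Left: (A; A:soiled, B:soiled)
[4] after Right: (B; A:soiled, B:soiled)
[5] after Right: (B; A:soiled, B:soiled)
[6] after Suck: (B; A:soiled, B:clean)
[7] after Suck: (B; A:soiled, B:clean)
[8] after Right: (B; A:soiled, B:clean)

(B; A:soiled, B:clean)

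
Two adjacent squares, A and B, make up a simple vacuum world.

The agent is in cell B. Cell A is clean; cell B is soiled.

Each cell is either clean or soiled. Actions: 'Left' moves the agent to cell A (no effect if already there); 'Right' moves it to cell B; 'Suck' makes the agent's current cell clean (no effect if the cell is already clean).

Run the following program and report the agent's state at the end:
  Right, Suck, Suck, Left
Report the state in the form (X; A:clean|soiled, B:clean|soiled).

1. Right → (B; A:clean, B:soiled)
2. Suck → (B; A:clean, B:clean)
3. Suck → (B; A:clean, B:clean)
4. Left → (A; A:clean, B:clean)

(A; A:clean, B:clean)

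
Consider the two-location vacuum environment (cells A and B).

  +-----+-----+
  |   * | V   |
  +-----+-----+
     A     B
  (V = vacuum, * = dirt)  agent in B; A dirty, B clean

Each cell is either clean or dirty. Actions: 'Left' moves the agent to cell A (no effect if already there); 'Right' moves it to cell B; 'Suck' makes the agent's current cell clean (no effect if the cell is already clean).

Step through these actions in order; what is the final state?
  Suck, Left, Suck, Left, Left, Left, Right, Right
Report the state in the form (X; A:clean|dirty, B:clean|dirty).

1) do Suck; now (B; A:dirty, B:clean)
2) do Left; now (A; A:dirty, B:clean)
3) do Suck; now (A; A:clean, B:clean)
4) do Left; now (A; A:clean, B:clean)
5) do Left; now (A; A:clean, B:clean)
6) do Left; now (A; A:clean, B:clean)
7) do Right; now (B; A:clean, B:clean)
8) do Right; now (B; A:clean, B:clean)

(B; A:clean, B:clean)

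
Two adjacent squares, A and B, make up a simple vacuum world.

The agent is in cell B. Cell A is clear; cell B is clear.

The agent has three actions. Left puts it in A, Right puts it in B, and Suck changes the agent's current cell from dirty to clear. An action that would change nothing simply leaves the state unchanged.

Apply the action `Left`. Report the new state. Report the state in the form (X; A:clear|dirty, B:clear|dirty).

(A; A:clear, B:clear)

start: (B; A:clear, B:clear)
1) do Left; now (A; A:clear, B:clear)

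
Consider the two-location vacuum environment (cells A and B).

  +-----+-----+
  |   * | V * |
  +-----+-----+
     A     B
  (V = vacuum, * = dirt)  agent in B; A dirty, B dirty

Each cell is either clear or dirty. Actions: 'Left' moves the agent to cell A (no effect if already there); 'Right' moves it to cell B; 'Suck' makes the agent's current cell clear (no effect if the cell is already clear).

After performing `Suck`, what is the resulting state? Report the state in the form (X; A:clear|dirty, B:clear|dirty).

start: (B; A:dirty, B:dirty)
Suck (#1): (B; A:dirty, B:clear)

(B; A:dirty, B:clear)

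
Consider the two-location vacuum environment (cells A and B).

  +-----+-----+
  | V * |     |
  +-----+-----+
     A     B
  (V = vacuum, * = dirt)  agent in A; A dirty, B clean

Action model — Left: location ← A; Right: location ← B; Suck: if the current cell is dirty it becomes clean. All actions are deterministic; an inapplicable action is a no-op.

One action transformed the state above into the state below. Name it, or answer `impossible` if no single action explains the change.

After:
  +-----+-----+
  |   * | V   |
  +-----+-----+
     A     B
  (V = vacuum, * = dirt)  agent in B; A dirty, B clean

Right

try  Left: <A|dirty|clean>
try Right: <B|dirty|clean>  ← match
try  Suck: <A|clean|clean>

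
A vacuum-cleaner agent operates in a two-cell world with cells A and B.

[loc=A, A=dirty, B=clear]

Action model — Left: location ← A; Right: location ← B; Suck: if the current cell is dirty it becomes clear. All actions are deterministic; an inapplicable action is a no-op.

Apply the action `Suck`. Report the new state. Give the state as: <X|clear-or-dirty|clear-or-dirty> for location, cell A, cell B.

<A|clear|clear>

start: <A|dirty|clear>
1. Suck → <A|clear|clear>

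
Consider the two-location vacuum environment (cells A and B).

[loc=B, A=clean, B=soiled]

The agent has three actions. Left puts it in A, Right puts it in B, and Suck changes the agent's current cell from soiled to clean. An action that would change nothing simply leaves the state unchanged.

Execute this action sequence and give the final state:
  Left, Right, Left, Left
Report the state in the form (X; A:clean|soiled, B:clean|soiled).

(A; A:clean, B:soiled)

[1] after Left: (A; A:clean, B:soiled)
[2] after Right: (B; A:clean, B:soiled)
[3] after Left: (A; A:clean, B:soiled)
[4] after Left: (A; A:clean, B:soiled)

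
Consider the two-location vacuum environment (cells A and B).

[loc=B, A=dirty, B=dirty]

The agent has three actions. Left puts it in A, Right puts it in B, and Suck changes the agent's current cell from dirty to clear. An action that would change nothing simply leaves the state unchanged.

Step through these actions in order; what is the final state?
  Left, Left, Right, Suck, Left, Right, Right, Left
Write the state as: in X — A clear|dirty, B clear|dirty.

in A — A dirty, B clear

Left (#1): in A — A dirty, B dirty
Left (#2): in A — A dirty, B dirty
Right (#3): in B — A dirty, B dirty
Suck (#4): in B — A dirty, B clear
Left (#5): in A — A dirty, B clear
Right (#6): in B — A dirty, B clear
Right (#7): in B — A dirty, B clear
Left (#8): in A — A dirty, B clear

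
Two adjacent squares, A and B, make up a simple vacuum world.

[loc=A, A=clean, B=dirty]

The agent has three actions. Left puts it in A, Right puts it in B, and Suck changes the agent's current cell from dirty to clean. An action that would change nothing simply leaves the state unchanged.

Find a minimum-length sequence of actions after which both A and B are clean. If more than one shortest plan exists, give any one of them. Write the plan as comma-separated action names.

Right, Suck

1) do Right; now loc=B A=clean B=dirty
2) do Suck; now loc=B A=clean B=clean
min 2: go B then Suck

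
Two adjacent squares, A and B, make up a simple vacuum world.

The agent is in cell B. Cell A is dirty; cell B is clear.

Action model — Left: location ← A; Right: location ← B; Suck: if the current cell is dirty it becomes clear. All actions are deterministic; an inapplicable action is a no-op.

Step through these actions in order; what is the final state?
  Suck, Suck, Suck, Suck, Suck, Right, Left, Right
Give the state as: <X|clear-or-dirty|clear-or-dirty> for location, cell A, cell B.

step 1/8 (Suck): <B|dirty|clear>
step 2/8 (Suck): <B|dirty|clear>
step 3/8 (Suck): <B|dirty|clear>
step 4/8 (Suck): <B|dirty|clear>
step 5/8 (Suck): <B|dirty|clear>
step 6/8 (Right): <B|dirty|clear>
step 7/8 (Left): <A|dirty|clear>
step 8/8 (Right): <B|dirty|clear>

<B|dirty|clear>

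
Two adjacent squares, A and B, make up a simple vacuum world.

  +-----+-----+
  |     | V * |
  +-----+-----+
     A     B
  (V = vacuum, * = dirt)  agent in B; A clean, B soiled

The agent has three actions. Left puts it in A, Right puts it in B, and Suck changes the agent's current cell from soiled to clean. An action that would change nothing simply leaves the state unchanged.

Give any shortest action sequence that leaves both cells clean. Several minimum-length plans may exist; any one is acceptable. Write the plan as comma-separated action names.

1) do Suck; now loc=B A=clean B=clean
min 1: B is soiled, one Suck

Suck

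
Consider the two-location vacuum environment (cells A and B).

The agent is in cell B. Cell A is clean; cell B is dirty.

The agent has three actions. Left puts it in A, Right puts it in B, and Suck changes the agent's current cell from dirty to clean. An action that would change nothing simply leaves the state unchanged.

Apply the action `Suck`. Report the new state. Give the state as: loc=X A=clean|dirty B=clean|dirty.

start: loc=B A=clean B=dirty
Suck (#1): loc=B A=clean B=clean

loc=B A=clean B=clean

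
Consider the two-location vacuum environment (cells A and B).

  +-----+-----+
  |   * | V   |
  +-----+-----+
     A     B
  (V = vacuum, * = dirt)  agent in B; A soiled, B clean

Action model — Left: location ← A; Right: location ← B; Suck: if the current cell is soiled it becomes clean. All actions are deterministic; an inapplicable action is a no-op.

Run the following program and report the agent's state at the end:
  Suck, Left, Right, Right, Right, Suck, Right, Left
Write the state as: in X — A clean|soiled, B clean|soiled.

t=1 Suck ⇒ in B — A soiled, B clean
t=2 Left ⇒ in A — A soiled, B clean
t=3 Right ⇒ in B — A soiled, B clean
t=4 Right ⇒ in B — A soiled, B clean
t=5 Right ⇒ in B — A soiled, B clean
t=6 Suck ⇒ in B — A soiled, B clean
t=7 Right ⇒ in B — A soiled, B clean
t=8 Left ⇒ in A — A soiled, B clean

in A — A soiled, B clean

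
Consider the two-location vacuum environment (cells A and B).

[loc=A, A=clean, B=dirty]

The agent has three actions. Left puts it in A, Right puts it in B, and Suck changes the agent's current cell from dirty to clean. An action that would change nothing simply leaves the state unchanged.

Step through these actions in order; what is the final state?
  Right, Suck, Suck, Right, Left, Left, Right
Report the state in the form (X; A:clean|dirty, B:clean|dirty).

(B; A:clean, B:clean)

1) do Right; now (B; A:clean, B:dirty)
2) do Suck; now (B; A:clean, B:clean)
3) do Suck; now (B; A:clean, B:clean)
4) do Right; now (B; A:clean, B:clean)
5) do Left; now (A; A:clean, B:clean)
6) do Left; now (A; A:clean, B:clean)
7) do Right; now (B; A:clean, B:clean)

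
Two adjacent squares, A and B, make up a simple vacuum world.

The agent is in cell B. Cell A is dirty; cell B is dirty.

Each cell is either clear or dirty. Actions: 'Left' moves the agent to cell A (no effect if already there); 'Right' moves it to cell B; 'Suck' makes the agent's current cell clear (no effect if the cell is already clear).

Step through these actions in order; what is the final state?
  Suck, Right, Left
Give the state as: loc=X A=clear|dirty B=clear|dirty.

loc=A A=dirty B=clear

[1] after Suck: loc=B A=dirty B=clear
[2] after Right: loc=B A=dirty B=clear
[3] after Left: loc=A A=dirty B=clear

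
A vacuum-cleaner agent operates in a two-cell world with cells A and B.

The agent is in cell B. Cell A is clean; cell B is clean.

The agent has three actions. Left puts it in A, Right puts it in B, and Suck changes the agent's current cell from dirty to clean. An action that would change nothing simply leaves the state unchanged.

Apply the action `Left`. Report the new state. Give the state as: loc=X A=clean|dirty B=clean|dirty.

loc=A A=clean B=clean

start: loc=B A=clean B=clean
1. Left → loc=A A=clean B=clean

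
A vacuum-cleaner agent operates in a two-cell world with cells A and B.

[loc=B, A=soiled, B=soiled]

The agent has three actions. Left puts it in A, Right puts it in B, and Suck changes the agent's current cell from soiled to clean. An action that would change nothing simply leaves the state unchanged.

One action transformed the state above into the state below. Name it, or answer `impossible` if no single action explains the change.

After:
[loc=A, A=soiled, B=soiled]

Left

try  Left: <A|soiled|soiled>  ← match
try Right: <B|soiled|soiled>
try  Suck: <B|soiled|clean>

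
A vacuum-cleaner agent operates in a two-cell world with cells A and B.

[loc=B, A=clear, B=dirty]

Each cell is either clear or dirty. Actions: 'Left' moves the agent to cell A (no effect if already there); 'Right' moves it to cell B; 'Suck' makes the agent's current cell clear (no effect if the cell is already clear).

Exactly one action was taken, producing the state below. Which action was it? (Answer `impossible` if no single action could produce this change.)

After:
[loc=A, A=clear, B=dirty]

try  Left: in A — A clear, B dirty  ← match
try Right: in B — A clear, B dirty
try  Suck: in B — A clear, B clear

Left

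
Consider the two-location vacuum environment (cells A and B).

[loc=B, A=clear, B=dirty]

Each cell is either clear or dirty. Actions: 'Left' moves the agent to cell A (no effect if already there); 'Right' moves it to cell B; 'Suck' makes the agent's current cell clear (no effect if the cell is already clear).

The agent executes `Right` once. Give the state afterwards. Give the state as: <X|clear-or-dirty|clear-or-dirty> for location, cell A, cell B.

start: <B|clear|dirty>
[1] after Right: <B|clear|dirty>

<B|clear|dirty>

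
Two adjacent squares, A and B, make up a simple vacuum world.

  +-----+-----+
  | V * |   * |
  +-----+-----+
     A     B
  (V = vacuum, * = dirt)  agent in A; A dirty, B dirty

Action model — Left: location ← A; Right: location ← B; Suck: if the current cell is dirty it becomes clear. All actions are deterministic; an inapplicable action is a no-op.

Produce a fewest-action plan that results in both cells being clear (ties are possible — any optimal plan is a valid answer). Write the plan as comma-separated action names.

t=1 Suck ⇒ in A — A clear, B dirty
t=2 Right ⇒ in B — A clear, B dirty
t=3 Suck ⇒ in B — A clear, B clear
min 3: Suck A + move + Suck B

Suck, Right, Suck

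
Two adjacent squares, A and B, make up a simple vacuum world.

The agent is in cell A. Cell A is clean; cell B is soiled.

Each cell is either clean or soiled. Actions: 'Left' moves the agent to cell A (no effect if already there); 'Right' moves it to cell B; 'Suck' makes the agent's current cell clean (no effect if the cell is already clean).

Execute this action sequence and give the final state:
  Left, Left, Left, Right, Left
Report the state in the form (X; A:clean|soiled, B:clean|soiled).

Left (#1): (A; A:clean, B:soiled)
Left (#2): (A; A:clean, B:soiled)
Left (#3): (A; A:clean, B:soiled)
Right (#4): (B; A:clean, B:soiled)
Left (#5): (A; A:clean, B:soiled)

(A; A:clean, B:soiled)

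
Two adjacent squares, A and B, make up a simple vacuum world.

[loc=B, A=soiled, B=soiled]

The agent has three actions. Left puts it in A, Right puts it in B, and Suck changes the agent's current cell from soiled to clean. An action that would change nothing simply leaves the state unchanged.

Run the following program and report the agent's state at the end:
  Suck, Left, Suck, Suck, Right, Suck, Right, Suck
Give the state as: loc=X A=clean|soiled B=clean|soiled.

loc=B A=clean B=clean

1. Suck → loc=B A=soiled B=clean
2. Left → loc=A A=soiled B=clean
3. Suck → loc=A A=clean B=clean
4. Suck → loc=A A=clean B=clean
5. Right → loc=B A=clean B=clean
6. Suck → loc=B A=clean B=clean
7. Right → loc=B A=clean B=clean
8. Suck → loc=B A=clean B=clean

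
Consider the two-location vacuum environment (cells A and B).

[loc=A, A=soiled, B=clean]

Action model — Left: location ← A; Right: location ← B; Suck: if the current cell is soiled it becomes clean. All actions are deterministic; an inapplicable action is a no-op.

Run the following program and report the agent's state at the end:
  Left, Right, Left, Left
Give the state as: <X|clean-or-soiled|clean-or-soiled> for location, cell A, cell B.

<A|soiled|clean>

1. Left → <A|soiled|clean>
2. Right → <B|soiled|clean>
3. Left → <A|soiled|clean>
4. Left → <A|soiled|clean>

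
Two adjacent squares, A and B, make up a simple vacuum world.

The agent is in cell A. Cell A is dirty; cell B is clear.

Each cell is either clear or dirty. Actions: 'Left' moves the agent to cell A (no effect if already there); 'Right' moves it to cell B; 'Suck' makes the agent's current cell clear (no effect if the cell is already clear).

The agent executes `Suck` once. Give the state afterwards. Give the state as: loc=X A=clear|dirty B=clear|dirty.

start: loc=A A=dirty B=clear
t=1 Suck ⇒ loc=A A=clear B=clear

loc=A A=clear B=clear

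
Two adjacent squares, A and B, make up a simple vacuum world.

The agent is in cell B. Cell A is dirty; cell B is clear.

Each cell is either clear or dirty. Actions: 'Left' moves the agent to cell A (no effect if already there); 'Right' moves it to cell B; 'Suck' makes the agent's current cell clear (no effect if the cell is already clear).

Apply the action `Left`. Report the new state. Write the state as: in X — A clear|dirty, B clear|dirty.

in A — A dirty, B clear

start: in B — A dirty, B clear
Left (#1): in A — A dirty, B clear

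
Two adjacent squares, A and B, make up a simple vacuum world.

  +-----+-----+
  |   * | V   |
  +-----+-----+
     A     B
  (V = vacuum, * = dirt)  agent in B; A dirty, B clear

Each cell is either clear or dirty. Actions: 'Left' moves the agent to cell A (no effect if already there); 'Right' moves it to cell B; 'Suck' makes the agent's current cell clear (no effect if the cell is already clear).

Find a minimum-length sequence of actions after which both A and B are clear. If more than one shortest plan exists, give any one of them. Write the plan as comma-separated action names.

Left (#1): loc=A A=dirty B=clear
Suck (#2): loc=A A=clear B=clear
min 2: go A then Suck

Left, Suck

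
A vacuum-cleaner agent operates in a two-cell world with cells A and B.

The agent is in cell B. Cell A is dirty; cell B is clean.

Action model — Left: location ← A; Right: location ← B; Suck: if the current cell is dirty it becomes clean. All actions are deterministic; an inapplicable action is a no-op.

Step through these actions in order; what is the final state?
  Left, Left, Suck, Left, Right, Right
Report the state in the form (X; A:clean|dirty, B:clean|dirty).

1) do Left; now (A; A:dirty, B:clean)
2) do Left; now (A; A:dirty, B:clean)
3) do Suck; now (A; A:clean, B:clean)
4) do Left; now (A; A:clean, B:clean)
5) do Right; now (B; A:clean, B:clean)
6) do Right; now (B; A:clean, B:clean)

(B; A:clean, B:clean)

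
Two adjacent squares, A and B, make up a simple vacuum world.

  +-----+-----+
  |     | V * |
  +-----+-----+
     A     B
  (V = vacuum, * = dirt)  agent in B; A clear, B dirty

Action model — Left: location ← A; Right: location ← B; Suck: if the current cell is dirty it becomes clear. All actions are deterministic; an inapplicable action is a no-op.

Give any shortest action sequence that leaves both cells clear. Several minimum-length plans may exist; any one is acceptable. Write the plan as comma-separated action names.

1) do Suck; now (B; A:clear, B:clear)
min 1: B is dirty, one Suck

Suck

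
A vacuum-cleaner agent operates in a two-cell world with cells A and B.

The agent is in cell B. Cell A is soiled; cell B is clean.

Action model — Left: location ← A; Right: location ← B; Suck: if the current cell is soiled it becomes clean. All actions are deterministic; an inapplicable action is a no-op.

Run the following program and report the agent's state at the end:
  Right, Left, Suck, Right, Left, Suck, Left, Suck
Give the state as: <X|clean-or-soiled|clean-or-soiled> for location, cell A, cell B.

1. Right → <B|soiled|clean>
2. Left → <A|soiled|clean>
3. Suck → <A|clean|clean>
4. Right → <B|clean|clean>
5. Left → <A|clean|clean>
6. Suck → <A|clean|clean>
7. Left → <A|clean|clean>
8. Suck → <A|clean|clean>

<A|clean|clean>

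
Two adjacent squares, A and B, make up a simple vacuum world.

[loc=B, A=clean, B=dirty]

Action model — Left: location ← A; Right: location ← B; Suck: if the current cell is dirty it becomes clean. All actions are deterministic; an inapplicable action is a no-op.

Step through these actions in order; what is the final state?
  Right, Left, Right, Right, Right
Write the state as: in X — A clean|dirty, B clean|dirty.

Right (#1): in B — A clean, B dirty
Left (#2): in A — A clean, B dirty
Right (#3): in B — A clean, B dirty
Right (#4): in B — A clean, B dirty
Right (#5): in B — A clean, B dirty

in B — A clean, B dirty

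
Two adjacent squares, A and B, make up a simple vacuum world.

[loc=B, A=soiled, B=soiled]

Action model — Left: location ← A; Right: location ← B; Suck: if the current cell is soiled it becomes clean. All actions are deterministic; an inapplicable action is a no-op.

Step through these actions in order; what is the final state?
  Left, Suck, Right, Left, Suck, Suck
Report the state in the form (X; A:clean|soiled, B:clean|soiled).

step 1/6 (Left): (A; A:soiled, B:soiled)
step 2/6 (Suck): (A; A:clean, B:soiled)
step 3/6 (Right): (B; A:clean, B:soiled)
step 4/6 (Left): (A; A:clean, B:soiled)
step 5/6 (Suck): (A; A:clean, B:soiled)
step 6/6 (Suck): (A; A:clean, B:soiled)

(A; A:clean, B:soiled)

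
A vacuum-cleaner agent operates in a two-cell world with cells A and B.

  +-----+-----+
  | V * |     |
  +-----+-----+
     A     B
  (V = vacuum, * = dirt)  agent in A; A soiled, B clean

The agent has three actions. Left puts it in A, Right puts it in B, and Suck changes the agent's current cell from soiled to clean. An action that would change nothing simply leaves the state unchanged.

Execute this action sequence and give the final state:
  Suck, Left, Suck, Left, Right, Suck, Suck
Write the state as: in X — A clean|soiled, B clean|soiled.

in B — A clean, B clean

t=1 Suck ⇒ in A — A clean, B clean
t=2 Left ⇒ in A — A clean, B clean
t=3 Suck ⇒ in A — A clean, B clean
t=4 Left ⇒ in A — A clean, B clean
t=5 Right ⇒ in B — A clean, B clean
t=6 Suck ⇒ in B — A clean, B clean
t=7 Suck ⇒ in B — A clean, B clean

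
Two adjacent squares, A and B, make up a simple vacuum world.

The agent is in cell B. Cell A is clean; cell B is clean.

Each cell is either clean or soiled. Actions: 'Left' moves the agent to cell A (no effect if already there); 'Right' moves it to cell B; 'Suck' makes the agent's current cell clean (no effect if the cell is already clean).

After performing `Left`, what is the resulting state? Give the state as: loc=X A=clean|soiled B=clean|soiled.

start: loc=B A=clean B=clean
t=1 Left ⇒ loc=A A=clean B=clean

loc=A A=clean B=clean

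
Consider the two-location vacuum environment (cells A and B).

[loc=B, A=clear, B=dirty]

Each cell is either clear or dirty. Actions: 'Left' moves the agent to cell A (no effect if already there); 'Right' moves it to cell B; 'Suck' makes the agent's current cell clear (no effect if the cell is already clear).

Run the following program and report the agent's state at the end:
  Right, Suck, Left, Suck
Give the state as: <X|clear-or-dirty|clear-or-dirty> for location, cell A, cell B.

step 1/4 (Right): <B|clear|dirty>
step 2/4 (Suck): <B|clear|clear>
step 3/4 (Left): <A|clear|clear>
step 4/4 (Suck): <A|clear|clear>

<A|clear|clear>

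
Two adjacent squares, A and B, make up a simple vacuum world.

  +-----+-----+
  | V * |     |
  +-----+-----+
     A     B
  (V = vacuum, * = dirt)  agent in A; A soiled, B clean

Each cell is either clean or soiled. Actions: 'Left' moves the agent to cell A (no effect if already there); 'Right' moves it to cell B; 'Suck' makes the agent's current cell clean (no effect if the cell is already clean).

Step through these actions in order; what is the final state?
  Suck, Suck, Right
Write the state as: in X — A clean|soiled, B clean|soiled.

in B — A clean, B clean

1) do Suck; now in A — A clean, B clean
2) do Suck; now in A — A clean, B clean
3) do Right; now in B — A clean, B clean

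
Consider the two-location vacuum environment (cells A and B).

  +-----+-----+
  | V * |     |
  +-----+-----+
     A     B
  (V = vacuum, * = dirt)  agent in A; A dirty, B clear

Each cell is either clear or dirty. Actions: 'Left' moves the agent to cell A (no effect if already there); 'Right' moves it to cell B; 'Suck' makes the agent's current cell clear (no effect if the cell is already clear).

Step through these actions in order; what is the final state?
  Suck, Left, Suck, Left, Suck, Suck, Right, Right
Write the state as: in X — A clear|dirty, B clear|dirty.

t=1 Suck ⇒ in A — A clear, B clear
t=2 Left ⇒ in A — A clear, B clear
t=3 Suck ⇒ in A — A clear, B clear
t=4 Left ⇒ in A — A clear, B clear
t=5 Suck ⇒ in A — A clear, B clear
t=6 Suck ⇒ in A — A clear, B clear
t=7 Right ⇒ in B — A clear, B clear
t=8 Right ⇒ in B — A clear, B clear

in B — A clear, B clear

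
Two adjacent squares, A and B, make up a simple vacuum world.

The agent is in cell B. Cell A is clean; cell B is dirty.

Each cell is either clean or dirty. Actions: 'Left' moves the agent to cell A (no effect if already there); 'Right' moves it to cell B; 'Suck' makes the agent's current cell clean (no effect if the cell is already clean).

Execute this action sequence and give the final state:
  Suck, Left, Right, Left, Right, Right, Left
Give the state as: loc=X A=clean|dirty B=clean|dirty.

1. Suck → loc=B A=clean B=clean
2. Left → loc=A A=clean B=clean
3. Right → loc=B A=clean B=clean
4. Left → loc=A A=clean B=clean
5. Right → loc=B A=clean B=clean
6. Right → loc=B A=clean B=clean
7. Left → loc=A A=clean B=clean

loc=A A=clean B=clean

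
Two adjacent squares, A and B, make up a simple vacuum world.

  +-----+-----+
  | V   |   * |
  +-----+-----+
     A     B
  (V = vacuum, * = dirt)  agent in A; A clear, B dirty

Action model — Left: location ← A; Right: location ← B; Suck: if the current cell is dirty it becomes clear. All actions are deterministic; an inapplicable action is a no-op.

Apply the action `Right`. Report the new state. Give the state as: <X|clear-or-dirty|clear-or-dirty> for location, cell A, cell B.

<B|clear|dirty>

start: <A|clear|dirty>
1. Right → <B|clear|dirty>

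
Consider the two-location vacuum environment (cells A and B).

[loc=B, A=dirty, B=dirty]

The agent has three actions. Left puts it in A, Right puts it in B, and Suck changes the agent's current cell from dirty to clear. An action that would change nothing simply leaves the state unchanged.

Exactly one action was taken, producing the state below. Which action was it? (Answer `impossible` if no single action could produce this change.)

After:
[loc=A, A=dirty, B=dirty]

Left

try  Left: in A — A dirty, B dirty  ← match
try Right: in B — A dirty, B dirty
try  Suck: in B — A dirty, B clear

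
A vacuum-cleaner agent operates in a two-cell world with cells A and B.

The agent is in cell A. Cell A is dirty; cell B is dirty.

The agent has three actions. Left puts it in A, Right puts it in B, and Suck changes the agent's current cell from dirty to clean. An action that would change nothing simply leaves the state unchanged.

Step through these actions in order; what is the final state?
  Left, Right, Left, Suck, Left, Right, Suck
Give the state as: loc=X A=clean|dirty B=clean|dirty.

loc=B A=clean B=clean

[1] after Left: loc=A A=dirty B=dirty
[2] after Right: loc=B A=dirty B=dirty
[3] after Left: loc=A A=dirty B=dirty
[4] after Suck: loc=A A=clean B=dirty
[5] after Left: loc=A A=clean B=dirty
[6] after Right: loc=B A=clean B=dirty
[7] after Suck: loc=B A=clean B=clean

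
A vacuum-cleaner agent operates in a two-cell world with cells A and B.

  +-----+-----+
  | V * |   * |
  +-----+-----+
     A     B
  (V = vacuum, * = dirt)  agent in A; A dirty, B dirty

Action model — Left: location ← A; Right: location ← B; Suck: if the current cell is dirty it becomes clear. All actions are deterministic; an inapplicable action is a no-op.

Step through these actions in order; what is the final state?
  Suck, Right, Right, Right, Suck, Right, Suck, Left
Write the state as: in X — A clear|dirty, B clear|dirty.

Suck (#1): in A — A clear, B dirty
Right (#2): in B — A clear, B dirty
Right (#3): in B — A clear, B dirty
Right (#4): in B — A clear, B dirty
Suck (#5): in B — A clear, B clear
Right (#6): in B — A clear, B clear
Suck (#7): in B — A clear, B clear
Left (#8): in A — A clear, B clear

in A — A clear, B clear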